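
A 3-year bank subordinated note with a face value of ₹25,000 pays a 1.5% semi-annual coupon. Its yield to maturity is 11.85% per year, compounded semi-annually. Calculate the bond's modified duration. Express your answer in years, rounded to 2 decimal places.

2.77 years

Periodic yield y = 0.05925. First find Macaulay duration:
  t   CF        PV=CF/(1+0.05925)^t    t·PV
  1       187.50       177.0120       177.0120
  2       187.50       167.1107       334.2215
  3       187.50       157.7633       473.2898
  4       187.50       148.9386       595.7546
  5       187.50       140.6076       703.0382
  6    25,187.50    17,831.7607   106,990.5642
  Σ                 18,623.1930   109,273.8802
P = 18,623.1930; Macaulay duration = 109,273.8802 / 18,623.1930 = 5.86762 half-year periods = 2.93381 years.
Modified duration = D_Mac / (1 + y) = 2.93381 / 1.05925 = 2.76971 years.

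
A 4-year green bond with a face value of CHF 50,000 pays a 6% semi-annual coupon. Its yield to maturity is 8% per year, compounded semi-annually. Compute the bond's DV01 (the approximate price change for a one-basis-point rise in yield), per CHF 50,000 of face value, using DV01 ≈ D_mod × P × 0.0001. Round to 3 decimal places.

Periodic yield y = 0.04.
  t   CF        PV=CF/(1+0.04)^t    t·PV
  1     1,500.00     1,442.3077     1,442.3077
  2     1,500.00     1,386.8343     2,773.6686
  3     1,500.00     1,333.4945     4,000.4836
  4     1,500.00     1,282.2063     5,128.8251
  5     1,500.00     1,232.8907     6,164.4533
  6     1,500.00     1,185.4718     7,112.8307
  7     1,500.00     1,139.8767     7,979.1370
  8    51,500.00    37,630.5456   301,044.3645
  Σ                 46,633.6276   335,646.0706
P = 46,633.6276; D_Mac = 7.19751 half-year periods = 3.59876 yrs; D_mod = 3.46034 yrs.
DV01 ≈ 3.46034 × 46,633.6276 × 0.0001 = 16.136830.

CHF 16.137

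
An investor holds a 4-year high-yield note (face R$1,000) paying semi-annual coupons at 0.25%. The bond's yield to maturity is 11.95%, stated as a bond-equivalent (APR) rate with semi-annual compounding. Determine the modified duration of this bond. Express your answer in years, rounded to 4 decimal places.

3.7526 years

Periodic yield y = 0.05975. First find Macaulay duration:
  t   CF        PV=CF/(1+0.05975)^t    t·PV
  1         1.25         1.1795         1.1795
  2         1.25         1.1130         2.2260
  3         1.25         1.0503         3.1508
  4         1.25         0.9911         3.9642
  5         1.25         0.9352         4.6759
  6         1.25         0.8824         5.2947
  7         1.25         0.8327         5.8289
  8     1,001.25       629.3832     5,035.0654
  Σ                    636.3674     5,061.3854
P = 636.3674; Macaulay duration = 5,061.3854 / 636.3674 = 7.95356 half-year periods = 3.97678 years.
Modified duration = D_Mac / (1 + y) = 3.97678 / 1.05975 = 3.75256 years.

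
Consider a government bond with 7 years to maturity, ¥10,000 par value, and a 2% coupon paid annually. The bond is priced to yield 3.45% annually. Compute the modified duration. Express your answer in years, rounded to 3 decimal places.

Periodic yield y = 0.0345. First find Macaulay duration:
  t   CF        PV=CF/(1+0.0345)^t    t·PV
  1       200.00       193.3301       193.3301
  2       200.00       186.8827       373.7653
  3       200.00       180.6502       541.9507
  4       200.00       174.6256       698.5026
  5       200.00       168.8020       844.0099
  6       200.00       163.1725       979.0351
  7    10,200.00     8,044.2713    56,309.8988
  Σ                  9,111.7344    59,940.4925
P = 9,111.7344; Macaulay duration = 59,940.4925 / 9,111.7344 = 6.57838 years.
Modified duration = D_Mac / (1 + y) = 6.57838 / 1.0345 = 6.35900 years.

6.359 years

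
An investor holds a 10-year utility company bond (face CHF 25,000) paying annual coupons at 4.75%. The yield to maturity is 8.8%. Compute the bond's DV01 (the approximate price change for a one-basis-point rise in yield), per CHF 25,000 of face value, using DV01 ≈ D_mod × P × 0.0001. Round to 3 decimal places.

Periodic yield y = 0.088.
  t   CF        PV=CF/(1+0.088)^t    t·PV
  1     1,187.50     1,091.4522     1,091.4522
  2     1,187.50     1,003.1730     2,006.3460
  3     1,187.50       922.0340     2,766.1020
  4     1,187.50       847.4577     3,389.8309
  5     1,187.50       778.9133     3,894.5667
  6     1,187.50       715.9130     4,295.4780
  7     1,187.50       658.0083     4,606.0579
  8     1,187.50       604.7870     4,838.2961
  9     1,187.50       555.8704     5,002.8337
  10   26,187.50    11,266.9168   112,669.1678
  Σ                 18,444.5257   144,560.1312
P = 18,444.5257; D_Mac = 7.83756 yrs; D_mod = 7.20364 yrs.
DV01 ≈ 7.20364 × 18,444.5257 × 0.0001 = 13.286777.

CHF 13.287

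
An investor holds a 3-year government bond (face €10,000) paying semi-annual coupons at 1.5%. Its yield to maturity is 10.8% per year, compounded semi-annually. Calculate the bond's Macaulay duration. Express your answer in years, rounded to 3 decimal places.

2.935 years

Periodic yield y = 0.054. Discount each cash flow and weight by its period:
  t   CF        PV=CF/(1+0.054)^t    t·PV
  1        75.00        71.1575        71.1575
  2        75.00        67.5119       135.0237
  3        75.00        64.0530       192.1590
  4        75.00        60.7713       243.0854
  5        75.00        57.6578       288.2891
  6    10,075.00     7,348.5455    44,091.2732
  Σ                  7,669.6970    45,020.9878
Price P = Σ PV = 7,669.6970.
Macaulay duration = Σ(t·PV) / P = 45,020.9878 / 7,669.6970 = 5.86998 half-year periods.
In years: 5.86998 / 2 = 2.93499 years.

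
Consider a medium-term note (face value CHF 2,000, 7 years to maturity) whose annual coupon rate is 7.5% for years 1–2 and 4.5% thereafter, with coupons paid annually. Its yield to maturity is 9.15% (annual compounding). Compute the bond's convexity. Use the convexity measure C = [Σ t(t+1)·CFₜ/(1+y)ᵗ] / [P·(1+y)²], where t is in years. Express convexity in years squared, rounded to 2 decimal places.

With y = 0.0915:
  t   CF        PV=CF/(1+0.0915)^t    t·PV        t(t+1)·PV
  1       150.00       137.4256       137.4256         274.8511
  2       150.00       125.9052       251.8105         755.4314
  3        90.00        69.2104       207.6312         830.5247
  4        90.00        63.4085       253.6340       1,268.1702
  5        90.00        58.0930       290.4650       1,742.7900
  6        90.00        53.2231       319.3385       2,235.3697
  7     2,090.00     1,132.3485     7,926.4394      63,411.5155
  Σ                  1,639.6143     9,386.7442      70,518.6526
P = 1,639.6143.
Convexity = Σ t(t+1)·PV / [P·(1+y)²] = 70,518.6526 / (1,639.6143 × 1.191372) = 36.10063.

36.10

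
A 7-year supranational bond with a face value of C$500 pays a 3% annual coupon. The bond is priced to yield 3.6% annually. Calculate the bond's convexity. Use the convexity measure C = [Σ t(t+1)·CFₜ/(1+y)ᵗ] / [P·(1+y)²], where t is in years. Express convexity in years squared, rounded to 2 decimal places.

46.30

With y = 0.036:
  t   CF        PV=CF/(1+0.036)^t    t·PV        t(t+1)·PV
  1        15.00        14.4788        14.4788          28.9575
  2        15.00        13.9756        27.9513          83.8538
  3        15.00        13.4900        40.4700         161.8800
  4        15.00        13.0212        52.0849         260.4247
  5        15.00        12.5688        62.8438         377.0628
  6        15.00        12.1320        72.7921         509.5444
  7       515.00       402.0582     2,814.4075      22,515.2601
  Σ                    481.7246     3,085.0284      23,936.9834
P = 481.7246.
Convexity = Σ t(t+1)·PV / [P·(1+y)²] = 23,936.9834 / (481.7246 × 1.073296) = 46.29681.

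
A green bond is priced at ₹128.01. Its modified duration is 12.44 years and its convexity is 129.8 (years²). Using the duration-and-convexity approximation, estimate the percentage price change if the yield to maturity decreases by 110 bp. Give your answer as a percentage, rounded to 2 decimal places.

Duration effect: -D_mod·Δy = -12.44 × (-0.011) = +0.136840
Convexity effect: ½·C·(Δy)² = 0.5 × 129.8 × (-0.011)² = +0.0078529
ΔP/P ≈ +0.136840 + 0.0078529 = +0.1446929
= +14.46929%.

+14.47%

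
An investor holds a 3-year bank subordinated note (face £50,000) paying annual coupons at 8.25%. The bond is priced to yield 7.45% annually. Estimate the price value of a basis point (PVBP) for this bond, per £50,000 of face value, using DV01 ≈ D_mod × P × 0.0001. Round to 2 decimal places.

Periodic yield y = 0.0745.
  t   CF        PV=CF/(1+0.0745)^t    t·PV
  1     4,125.00     3,838.9949     3,838.9949
  2     4,125.00     3,572.8198     7,145.6396
  3    54,125.00    43,629.3407   130,888.0220
  Σ                 51,041.1554   141,872.6565
P = 51,041.1554; D_Mac = 2.77957 yrs; D_mod = 2.58685 yrs.
DV01 ≈ 2.58685 × 51,041.1554 × 0.0001 = 13.203598.

£13.20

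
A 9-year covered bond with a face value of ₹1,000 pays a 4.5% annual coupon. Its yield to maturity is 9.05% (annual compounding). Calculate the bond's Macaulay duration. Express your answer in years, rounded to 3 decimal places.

Periodic yield y = 0.0905. Discount each cash flow and weight by its year:
  t   CF        PV=CF/(1+0.0905)^t    t·PV
  1        45.00        41.2655        41.2655
  2        45.00        37.8409        75.6818
  3        45.00        34.7005       104.1014
  4        45.00        31.8207       127.2828
  5        45.00        29.1799       145.8996
  6        45.00        26.7583       160.5498
  7        45.00        24.5376       171.7635
  8        45.00        22.5013       180.0102
  9     1,045.00       479.1652     4,312.4867
  Σ                    727.7699     5,319.0413
Price P = Σ PV = 727.7699.
Macaulay duration = Σ(t·PV) / P = 5,319.0413 / 727.7699 = 7.30869 years.

7.309 years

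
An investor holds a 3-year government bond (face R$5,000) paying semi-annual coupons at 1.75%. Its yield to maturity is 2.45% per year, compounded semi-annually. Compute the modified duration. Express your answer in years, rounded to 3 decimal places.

2.899 years

Periodic yield y = 0.01225. First find Macaulay duration:
  t   CF        PV=CF/(1+0.01225)^t    t·PV
  1        43.75        43.2205        43.2205
  2        43.75        42.6975        85.3950
  3        43.75        42.1808       126.5424
  4        43.75        41.6703       166.6813
  5        43.75        41.1660       205.8302
  6     5,043.75     4,688.4236    28,130.5413
  Σ                  4,899.3588    28,758.2108
P = 4,899.3588; Macaulay duration = 28,758.2108 / 4,899.3588 = 5.86979 half-year periods = 2.93490 years.
Modified duration = D_Mac / (1 + y) = 2.93490 / 1.01225 = 2.89938 years.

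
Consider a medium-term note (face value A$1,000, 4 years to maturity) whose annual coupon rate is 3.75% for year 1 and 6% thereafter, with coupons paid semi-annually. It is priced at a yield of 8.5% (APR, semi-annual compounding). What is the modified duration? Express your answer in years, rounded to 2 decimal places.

3.51 years

Periodic yield y = 0.0425. First find Macaulay duration:
  t   CF        PV=CF/(1+0.0425)^t    t·PV
  1        18.75        17.9856        17.9856
  2        18.75        17.2524        34.5048
  3        30.00        26.4785        79.4354
  4        30.00        25.3990       101.5961
  5        30.00        24.3636       121.8179
  6        30.00        23.3703       140.2220
  7        30.00        22.4176       156.9231
  8     1,030.00       738.2929     5,906.3435
  Σ                    895.5599     6,558.8284
P = 895.5599; Macaulay duration = 6,558.8284 / 895.5599 = 7.32372 half-year periods = 3.66186 years.
Modified duration = D_Mac / (1 + y) = 3.66186 / 1.0425 = 3.51257 years.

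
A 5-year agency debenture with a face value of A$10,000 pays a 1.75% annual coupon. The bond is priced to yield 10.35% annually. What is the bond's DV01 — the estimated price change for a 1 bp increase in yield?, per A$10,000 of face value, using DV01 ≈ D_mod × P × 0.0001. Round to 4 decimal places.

Periodic yield y = 0.1035.
  t   CF        PV=CF/(1+0.1035)^t    t·PV
  1       175.00       158.5863       158.5863
  2       175.00       143.7121       287.4242
  3       175.00       130.2330       390.6990
  4       175.00       118.0181       472.0725
  5    10,175.00     6,218.3152    31,091.5759
  Σ                  6,768.8647    32,400.3579
P = 6,768.8647; D_Mac = 4.78668 yrs; D_mod = 4.33772 yrs.
DV01 ≈ 4.33772 × 6,768.8647 × 0.0001 = 2.936145.

A$2.9361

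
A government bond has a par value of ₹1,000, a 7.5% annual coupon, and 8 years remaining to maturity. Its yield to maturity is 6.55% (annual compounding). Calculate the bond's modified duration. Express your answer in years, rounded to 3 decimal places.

5.959 years

Periodic yield y = 0.0655. First find Macaulay duration:
  t   CF        PV=CF/(1+0.0655)^t    t·PV
  1        75.00        70.3895        70.3895
  2        75.00        66.0624       132.1248
  3        75.00        62.0013       186.0039
  4        75.00        58.1899       232.7595
  5        75.00        54.6127       273.0637
  6        75.00        51.2555       307.5330
  7        75.00        48.1047       336.7326
  8     1,075.00       647.1141     5,176.9124
  Σ                  1,057.7300     6,715.5195
P = 1,057.7300; Macaulay duration = 6,715.5195 / 1,057.7300 = 6.34899 years.
Modified duration = D_Mac / (1 + y) = 6.34899 / 1.0655 = 5.95870 years.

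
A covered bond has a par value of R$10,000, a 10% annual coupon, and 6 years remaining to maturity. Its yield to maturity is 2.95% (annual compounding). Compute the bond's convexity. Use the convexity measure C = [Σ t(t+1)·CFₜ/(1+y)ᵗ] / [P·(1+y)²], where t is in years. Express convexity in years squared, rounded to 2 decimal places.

30.74

With y = 0.0295:
  t   CF        PV=CF/(1+0.0295)^t    t·PV        t(t+1)·PV
  1     1,000.00       971.3453       971.3453       1,942.6906
  2     1,000.00       943.5117     1,887.0234       5,661.0703
  3     1,000.00       916.4757     2,749.4271      10,997.7082
  4     1,000.00       890.2144     3,560.8574      17,804.2872
  5     1,000.00       864.7055     4,323.5277      25,941.1664
  6    11,000.00     9,239.2045    55,435.2269     388,046.5886
  Σ                 13,825.4571    68,927.4079     450,393.5114
P = 13,825.4571.
Convexity = Σ t(t+1)·PV / [P·(1+y)²] = 450,393.5114 / (13,825.4571 × 1.059870) = 30.73689.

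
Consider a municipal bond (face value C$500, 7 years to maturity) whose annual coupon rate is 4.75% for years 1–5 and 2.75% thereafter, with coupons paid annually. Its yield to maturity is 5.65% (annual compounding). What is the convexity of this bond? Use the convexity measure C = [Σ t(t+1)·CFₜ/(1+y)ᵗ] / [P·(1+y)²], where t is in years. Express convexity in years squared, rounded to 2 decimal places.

41.50

With y = 0.0565:
  t   CF        PV=CF/(1+0.0565)^t    t·PV        t(t+1)·PV
  1        23.75        22.4799        22.4799          44.9598
  2        23.75        21.2777        42.5554         127.6662
  3        23.75        20.1398        60.4194         241.6776
  4        23.75        19.0628        76.2510         381.2550
  5        23.75        18.0433        90.2165         541.2992
  6        13.75         9.8875        59.3249         415.2742
  7       513.75       349.6756     2,447.7292      19,581.8334
  Σ                    460.5665     2,798.9763      21,333.9654
P = 460.5665.
Convexity = Σ t(t+1)·PV / [P·(1+y)²] = 21,333.9654 / (460.5665 × 1.116192) = 41.49925.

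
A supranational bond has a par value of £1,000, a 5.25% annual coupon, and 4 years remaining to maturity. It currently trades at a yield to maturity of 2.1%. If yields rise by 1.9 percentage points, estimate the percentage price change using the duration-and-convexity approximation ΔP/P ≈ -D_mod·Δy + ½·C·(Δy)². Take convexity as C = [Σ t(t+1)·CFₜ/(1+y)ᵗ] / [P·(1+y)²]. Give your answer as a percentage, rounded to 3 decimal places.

With y = 0.021:
  t   CF        PV=CF/(1+0.021)^t    t·PV        t(t+1)·PV
  1        52.50        51.4202        51.4202         102.8404
  2        52.50        50.3626       100.7251         302.1754
  3        52.50        49.3267       147.9801         591.9204
  4     1,052.50       968.5435     3,874.1740      19,370.8702
  Σ                  1,119.6530     4,174.2995      20,367.8064
P = 1,119.6530; D_Mac = 3.72821 yrs; D_mod = 3.65153 yrs; C = 17.45056.
Duration effect: -3.65153 × (+0.019) = -0.069379
Convexity effect: 0.5 × 17.45056 × (0.019)² = +0.0031498
ΔP/P ≈ -0.069379 + 0.0031498 = -0.066229 = -6.6229%.

-6.623%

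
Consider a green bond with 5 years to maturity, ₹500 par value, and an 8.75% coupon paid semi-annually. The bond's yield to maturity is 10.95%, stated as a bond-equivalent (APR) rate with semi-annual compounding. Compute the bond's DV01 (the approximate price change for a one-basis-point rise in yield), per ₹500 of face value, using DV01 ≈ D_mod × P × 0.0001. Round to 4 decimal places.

₹0.1787

Periodic yield y = 0.05475.
  t   CF        PV=CF/(1+0.05475)^t    t·PV
  1       21.875        20.7395        20.7395
  2       21.875        19.6630        39.3259
  3       21.875        18.6423        55.9269
  4       21.875        17.6746        70.6985
  5       21.875        16.7572        83.7858
  6       21.875        15.8873        95.3240
  7       21.875        15.0626       105.4385
  8       21.875        14.2808       114.2462
  9       21.875        13.5395       121.8554
  10     521.875       306.2465     3,062.4651
  Σ                    458.4933     3,769.8058
P = 458.4933; D_Mac = 8.22216 half-year periods = 4.11108 yrs; D_mod = 3.89768 yrs.
DV01 ≈ 3.89768 × 458.4933 × 0.0001 = 0.178706.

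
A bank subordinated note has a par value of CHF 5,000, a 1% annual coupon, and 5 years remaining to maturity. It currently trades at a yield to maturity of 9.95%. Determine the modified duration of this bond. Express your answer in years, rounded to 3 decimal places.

Periodic yield y = 0.0995. First find Macaulay duration:
  t   CF        PV=CF/(1+0.0995)^t    t·PV
  1        50.00        45.4752        45.4752
  2        50.00        41.3599        82.7198
  3        50.00        37.6170       112.8510
  4        50.00        34.2128       136.8513
  5     5,050.00     3,142.7889    15,713.9445
  Σ                  3,301.4539    16,091.8419
P = 3,301.4539; Macaulay duration = 16,091.8419 / 3,301.4539 = 4.87417 years.
Modified duration = D_Mac / (1 + y) = 4.87417 / 1.0995 = 4.43308 years.

4.433 years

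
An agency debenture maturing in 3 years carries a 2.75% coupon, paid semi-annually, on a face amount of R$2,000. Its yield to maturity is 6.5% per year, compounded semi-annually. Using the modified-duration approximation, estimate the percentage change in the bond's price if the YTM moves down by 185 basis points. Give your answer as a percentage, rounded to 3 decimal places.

Periodic yield y = 0.0325. Modified duration first:
  t   CF        PV=CF/(1+0.0325)^t    t·PV
  1        27.50        26.6344        26.6344
  2        27.50        25.7960        51.5920
  3        27.50        24.9840        74.9521
  4        27.50        24.1976        96.7904
  5        27.50        23.4359       117.1797
  6     2,027.50     1,673.4799    10,040.8794
  Σ                  1,798.5279    10,408.0281
P = 1,798.5279; D_Mac = 5.78697 half-year periods = 2.89349 yrs; D_mod = 2.89349/(1+0.0325) = 2.80241 yrs.
ΔP/P ≈ -D_mod · Δy = -2.80241 × (-0.0185) = +0.051845 = +5.1845%.

+5.184%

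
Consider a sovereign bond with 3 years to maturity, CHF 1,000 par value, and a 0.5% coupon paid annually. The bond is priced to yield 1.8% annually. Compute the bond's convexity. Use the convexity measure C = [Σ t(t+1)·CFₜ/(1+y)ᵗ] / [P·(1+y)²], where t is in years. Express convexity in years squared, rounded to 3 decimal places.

With y = 0.018:
  t   CF        PV=CF/(1+0.018)^t    t·PV        t(t+1)·PV
  1         5.00         4.9116         4.9116           9.8232
  2         5.00         4.8247         9.6495          28.9485
  3     1,005.00       952.6267     2,857.8800      11,431.5198
  Σ                    962.3630     2,872.4410      11,470.2915
P = 962.3630.
Convexity = Σ t(t+1)·PV / [P·(1+y)²] = 11,470.2915 / (962.3630 × 1.036324) = 11.50112.

11.501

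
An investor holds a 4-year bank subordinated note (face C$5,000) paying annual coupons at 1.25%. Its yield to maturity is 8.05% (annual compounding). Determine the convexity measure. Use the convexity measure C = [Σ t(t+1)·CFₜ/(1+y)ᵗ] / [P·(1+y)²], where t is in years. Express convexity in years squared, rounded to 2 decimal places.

16.65

With y = 0.0805:
  t   CF        PV=CF/(1+0.0805)^t    t·PV        t(t+1)·PV
  1        62.50        57.8436        57.8436         115.6872
  2        62.50        53.5341       107.0682         321.2046
  3        62.50        49.5457       148.6370         594.5480
  4     5,062.50     3,714.2057    14,856.8228      74,284.1139
  Σ                  3,875.1291    15,170.3716      75,315.5537
P = 3,875.1291.
Convexity = Σ t(t+1)·PV / [P·(1+y)²] = 75,315.5537 / (3,875.1291 × 1.167480) = 16.64750.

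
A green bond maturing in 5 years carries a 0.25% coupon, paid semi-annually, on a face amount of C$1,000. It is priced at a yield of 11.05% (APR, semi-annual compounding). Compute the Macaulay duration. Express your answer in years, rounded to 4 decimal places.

4.9608 years

Periodic yield y = 0.05525. Discount each cash flow and weight by its period:
  t   CF        PV=CF/(1+0.05525)^t    t·PV
  1         1.25         1.1846         1.1846
  2         1.25         1.1225         2.2451
  3         1.25         1.0638         3.1913
  4         1.25         1.0081         4.0323
  5         1.25         0.9553         4.7764
  6         1.25         0.9053         5.4316
  7         1.25         0.8579         6.0051
  8         1.25         0.8130         6.5036
  9         1.25         0.7704         6.9335
  10    1,001.25       584.7752     5,847.7517
  Σ                    593.4559     5,888.0551
Price P = Σ PV = 593.4559.
Macaulay duration = Σ(t·PV) / P = 5,888.0551 / 593.4559 = 9.92164 half-year periods.
In years: 9.92164 / 2 = 4.96082 years.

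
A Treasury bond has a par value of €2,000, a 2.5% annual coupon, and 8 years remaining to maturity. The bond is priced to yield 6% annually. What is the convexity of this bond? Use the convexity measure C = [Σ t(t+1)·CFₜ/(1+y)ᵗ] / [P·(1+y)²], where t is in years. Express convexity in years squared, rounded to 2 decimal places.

With y = 0.06:
  t   CF        PV=CF/(1+0.06)^t    t·PV        t(t+1)·PV
  1        50.00        47.1698        47.1698          94.3396
  2        50.00        44.4998        88.9996         266.9989
  3        50.00        41.9810       125.9429         503.7716
  4        50.00        39.6047       158.4187         792.0937
  5        50.00        37.3629       186.8145       1,120.8873
  6        50.00        35.2480       211.4882       1,480.4171
  7        50.00        33.2529       232.7700       1,862.1599
  8     2,050.00     1,286.1954    10,289.5629      92,606.0660
  Σ                  1,565.3144    11,341.1667      98,726.7341
P = 1,565.3144.
Convexity = Σ t(t+1)·PV / [P·(1+y)²] = 98,726.7341 / (1,565.3144 × 1.123600) = 56.13341.

56.13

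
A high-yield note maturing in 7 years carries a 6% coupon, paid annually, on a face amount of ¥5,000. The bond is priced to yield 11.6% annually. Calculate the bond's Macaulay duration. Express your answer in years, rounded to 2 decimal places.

Periodic yield y = 0.116. Discount each cash flow and weight by its year:
  t   CF        PV=CF/(1+0.116)^t    t·PV
  1       300.00       268.8172       268.8172
  2       300.00       240.8756       481.7513
  3       300.00       215.8384       647.5151
  4       300.00       193.4036       773.6143
  5       300.00       173.3007       866.5034
  6       300.00       155.2874       931.7241
  7     5,300.00     2,458.2526    17,207.7682
  Σ                  3,705.7754    21,177.6936
Price P = Σ PV = 3,705.7754.
Macaulay duration = Σ(t·PV) / P = 21,177.6936 / 3,705.7754 = 5.71478 years.

5.71 years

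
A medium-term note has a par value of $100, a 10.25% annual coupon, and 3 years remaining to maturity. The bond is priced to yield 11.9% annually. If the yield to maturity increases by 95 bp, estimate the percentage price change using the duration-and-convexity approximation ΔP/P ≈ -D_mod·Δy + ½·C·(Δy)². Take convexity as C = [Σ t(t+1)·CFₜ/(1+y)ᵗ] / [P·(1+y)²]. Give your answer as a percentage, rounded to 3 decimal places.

-2.275%

With y = 0.119:
  t   CF        PV=CF/(1+0.119)^t    t·PV        t(t+1)·PV
  1        10.25         9.1600         9.1600          18.3199
  2        10.25         8.1858        16.3717          49.1151
  3       110.25        78.6843       236.0530         944.2122
  Σ                     96.0302       261.5847       1,011.6472
P = 96.0302; D_Mac = 2.72398 yrs; D_mod = 2.43430 yrs; C = 8.41320.
Duration effect: -2.43430 × (+0.0095) = -0.023126
Convexity effect: 0.5 × 8.41320 × (0.0095)² = +0.0003796
ΔP/P ≈ -0.023126 + 0.0003796 = -0.022746 = -2.2746%.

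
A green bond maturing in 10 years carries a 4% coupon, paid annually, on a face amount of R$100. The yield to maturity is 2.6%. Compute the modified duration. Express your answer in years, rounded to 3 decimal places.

Periodic yield y = 0.026. First find Macaulay duration:
  t   CF        PV=CF/(1+0.026)^t    t·PV
  1         4.00         3.8986         3.8986
  2         4.00         3.7998         7.5997
  3         4.00         3.7035        11.1106
  4         4.00         3.6097        14.4388
  5         4.00         3.5182        17.5911
  6         4.00         3.4291        20.5744
  7         4.00         3.3422        23.3952
  8         4.00         3.2575        26.0598
  9         4.00         3.1749        28.5743
  10      104.00        80.4562       804.5624
  Σ                    112.1898       957.8050
P = 112.1898; Macaulay duration = 957.8050 / 112.1898 = 8.53736 years.
Modified duration = D_Mac / (1 + y) = 8.53736 / 1.026 = 8.32101 years.

8.321 years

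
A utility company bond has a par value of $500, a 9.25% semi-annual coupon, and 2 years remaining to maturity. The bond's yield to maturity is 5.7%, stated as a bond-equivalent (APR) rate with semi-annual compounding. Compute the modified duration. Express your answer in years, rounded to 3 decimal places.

1.824 years

Periodic yield y = 0.0285. First find Macaulay duration:
  t   CF        PV=CF/(1+0.0285)^t    t·PV
  1       23.125        22.4842        22.4842
  2       23.125        21.8612        43.7223
  3       23.125        21.2554        63.7661
  4      523.125       467.5072     1,870.0287
  Σ                    533.1079     2,000.0014
P = 533.1079; Macaulay duration = 2,000.0014 / 533.1079 = 3.75159 half-year periods = 1.87579 years.
Modified duration = D_Mac / (1 + y) = 1.87579 / 1.0285 = 1.82382 years.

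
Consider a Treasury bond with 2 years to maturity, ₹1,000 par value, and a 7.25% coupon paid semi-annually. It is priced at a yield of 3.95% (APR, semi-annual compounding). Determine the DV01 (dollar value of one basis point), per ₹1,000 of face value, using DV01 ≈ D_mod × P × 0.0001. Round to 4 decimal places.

Periodic yield y = 0.01975.
  t   CF        PV=CF/(1+0.01975)^t    t·PV
  1        36.25        35.5479        35.5479
  2        36.25        34.8595        69.7189
  3        36.25        34.1843       102.5529
  4     1,036.25       958.2740     3,833.0958
  Σ                  1,062.8657     4,040.9156
P = 1,062.8657; D_Mac = 3.80191 half-year periods = 1.90095 yrs; D_mod = 1.86414 yrs.
DV01 ≈ 1.86414 × 1,062.8657 × 0.0001 = 0.198133.

₹0.1981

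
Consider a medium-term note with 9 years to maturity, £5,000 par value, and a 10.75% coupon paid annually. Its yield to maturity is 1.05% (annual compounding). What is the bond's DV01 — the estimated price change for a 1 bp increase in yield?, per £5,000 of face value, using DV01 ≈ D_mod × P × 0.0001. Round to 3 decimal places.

£6.295

Periodic yield y = 0.0105.
  t   CF        PV=CF/(1+0.0105)^t    t·PV
  1       537.50       531.9149       531.9149
  2       537.50       526.3878     1,052.7756
  3       537.50       520.9182     1,562.7545
  4       537.50       515.5054     2,062.0215
  5       537.50       510.1488     2,550.7441
  6       537.50       504.8479     3,029.0875
  7       537.50       499.6021     3,497.2146
  8       537.50       494.4108     3,955.2862
  9     5,537.50     5,040.6539    45,365.8850
  Σ                  9,144.3897    63,607.6839
P = 9,144.3897; D_Mac = 6.95592 yrs; D_mod = 6.88365 yrs.
DV01 ≈ 6.88365 × 9,144.3897 × 0.0001 = 6.294674.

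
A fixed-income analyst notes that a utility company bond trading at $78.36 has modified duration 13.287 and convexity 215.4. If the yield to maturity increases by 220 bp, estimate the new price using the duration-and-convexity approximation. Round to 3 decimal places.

$59.539

Duration effect: -D_mod·Δy = -13.287 × (+0.022) = -0.292314
Convexity effect: ½·C·(Δy)² = 0.5 × 215.4 × (0.022)² = +0.0521268
ΔP/P ≈ -0.292314 + 0.0521268 = -0.2401872
New price ≈ 78.36 × (1 - 0.2401872) = 59.538931008.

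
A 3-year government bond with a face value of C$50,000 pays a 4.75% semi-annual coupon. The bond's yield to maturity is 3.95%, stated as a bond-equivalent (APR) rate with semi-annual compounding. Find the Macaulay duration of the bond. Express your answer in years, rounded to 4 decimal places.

Periodic yield y = 0.01975. Discount each cash flow and weight by its period:
  t   CF        PV=CF/(1+0.01975)^t    t·PV
  1     1,187.50     1,164.5011     1,164.5011
  2     1,187.50     1,141.9476     2,283.8953
  3     1,187.50     1,119.8310     3,359.4929
  4     1,187.50     1,098.1427     4,392.5706
  5     1,187.50     1,076.8744     5,384.3719
  6    51,187.50    45,519.9352   273,119.6112
  Σ                 51,121.2320   289,704.4431
Price P = Σ PV = 51,121.2320.
Macaulay duration = Σ(t·PV) / P = 289,704.4431 / 51,121.2320 = 5.66701 half-year periods.
In years: 5.66701 / 2 = 2.83350 years.

2.8335 years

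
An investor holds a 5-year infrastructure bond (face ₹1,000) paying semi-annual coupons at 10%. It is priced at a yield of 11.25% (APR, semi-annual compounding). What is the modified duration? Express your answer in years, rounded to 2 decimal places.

3.81 years

Periodic yield y = 0.05625. First find Macaulay duration:
  t   CF        PV=CF/(1+0.05625)^t    t·PV
  1        50.00        47.3373        47.3373
  2        50.00        44.8164        89.6327
  3        50.00        42.4297       127.2891
  4        50.00        40.1701       160.6805
  5        50.00        38.0309       190.1544
  6        50.00        36.0056       216.0334
  7        50.00        34.0881       238.6168
  8        50.00        32.2728       258.1822
  9        50.00        30.5541       274.9869
  10    1,050.00       607.4661     6,074.6615
  Σ                    953.1710     7,677.5747
P = 953.1710; Macaulay duration = 7,677.5747 / 953.1710 = 8.05477 half-year periods = 4.02739 years.
Modified duration = D_Mac / (1 + y) = 4.02739 / 1.05625 = 3.81291 years.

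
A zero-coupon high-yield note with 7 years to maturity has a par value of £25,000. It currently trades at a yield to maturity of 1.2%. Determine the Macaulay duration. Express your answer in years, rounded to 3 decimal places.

A zero-coupon bond has a single cash flow at maturity, so its Macaulay duration equals its maturity: 7 years.

7.000 years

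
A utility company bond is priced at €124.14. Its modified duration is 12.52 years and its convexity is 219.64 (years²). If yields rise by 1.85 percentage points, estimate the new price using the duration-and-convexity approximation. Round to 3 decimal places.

€100.053

Duration effect: -D_mod·Δy = -12.52 × (+0.0185) = -0.231620
Convexity effect: ½·C·(Δy)² = 0.5 × 219.64 × (0.0185)² = +0.037585895
ΔP/P ≈ -0.231620 + 0.037585895 = -0.194034105
New price ≈ 124.14 × (1 - 0.194034105) = 100.0526062053.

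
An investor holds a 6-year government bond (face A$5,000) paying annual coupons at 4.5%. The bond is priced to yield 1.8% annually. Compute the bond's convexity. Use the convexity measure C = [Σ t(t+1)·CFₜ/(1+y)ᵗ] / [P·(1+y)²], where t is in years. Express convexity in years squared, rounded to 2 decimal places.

With y = 0.018:
  t   CF        PV=CF/(1+0.018)^t    t·PV        t(t+1)·PV
  1       225.00       221.0216       221.0216         442.0432
  2       225.00       217.1136       434.2271       1,302.6814
  3       225.00       213.2746       639.8239       2,559.2955
  4       225.00       209.5036       838.0142       4,190.0712
  5       225.00       205.7992     1,028.9959       6,173.9752
  6     5,225.00     4,694.6112    28,167.6670     197,173.6687
  Σ                  5,761.3237    31,329.7497     211,841.7352
P = 5,761.3237.
Convexity = Σ t(t+1)·PV / [P·(1+y)²] = 211,841.7352 / (5,761.3237 × 1.036324) = 35.48082.

35.48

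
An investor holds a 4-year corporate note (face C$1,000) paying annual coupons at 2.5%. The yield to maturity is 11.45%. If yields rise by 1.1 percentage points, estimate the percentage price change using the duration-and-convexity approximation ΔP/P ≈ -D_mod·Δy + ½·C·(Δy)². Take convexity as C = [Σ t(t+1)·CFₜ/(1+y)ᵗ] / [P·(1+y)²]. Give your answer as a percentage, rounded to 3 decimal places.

With y = 0.1145:
  t   CF        PV=CF/(1+0.1145)^t    t·PV        t(t+1)·PV
  1        25.00        22.4316        22.4316          44.8632
  2        25.00        20.1270        40.2541         120.7622
  3        25.00        18.0593        54.1778         216.7110
  4     1,025.00       664.3601     2,657.4406      13,287.2030
  Σ                    724.9780     2,774.3040      13,669.5394
P = 724.9780; D_Mac = 3.82674 yrs; D_mod = 3.43360 yrs; C = 15.17990.
Duration effect: -3.43360 × (+0.011) = -0.037770
Convexity effect: 0.5 × 15.17990 × (0.011)² = +0.0009184
ΔP/P ≈ -0.037770 + 0.0009184 = -0.036851 = -3.6851%.

-3.685%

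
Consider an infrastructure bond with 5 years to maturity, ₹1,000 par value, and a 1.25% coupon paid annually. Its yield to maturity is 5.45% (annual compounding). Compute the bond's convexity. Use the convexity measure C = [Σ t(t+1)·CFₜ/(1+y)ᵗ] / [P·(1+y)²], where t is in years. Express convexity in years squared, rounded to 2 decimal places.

With y = 0.0545:
  t   CF        PV=CF/(1+0.0545)^t    t·PV        t(t+1)·PV
  1        12.50        11.8540        11.8540          23.7079
  2        12.50        11.2413        22.4826          67.4478
  3        12.50        10.6603        31.9810         127.9238
  4        12.50        10.1094        40.4374         202.1872
  5     1,012.50       776.5369     3,882.6846      23,296.1077
  Σ                    820.4019     3,989.4396      23,717.3746
P = 820.4019.
Convexity = Σ t(t+1)·PV / [P·(1+y)²] = 23,717.3746 / (820.4019 × 1.111970) = 25.99841.

26.00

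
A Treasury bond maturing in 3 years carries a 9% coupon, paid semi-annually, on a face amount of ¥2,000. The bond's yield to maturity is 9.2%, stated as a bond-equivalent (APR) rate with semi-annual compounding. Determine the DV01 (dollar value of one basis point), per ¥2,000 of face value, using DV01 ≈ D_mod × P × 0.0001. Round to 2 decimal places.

¥0.51

Periodic yield y = 0.046.
  t   CF        PV=CF/(1+0.046)^t    t·PV
  1        90.00        86.0421        86.0421
  2        90.00        82.2582       164.5164
  3        90.00        78.6407       235.9221
  4        90.00        75.1823       300.7293
  5        90.00        71.8760       359.3802
  6     2,090.00     1,595.7181     9,574.3088
  Σ                  1,989.7175    10,720.8988
P = 1,989.7175; D_Mac = 5.38815 half-year periods = 2.69408 yrs; D_mod = 2.57560 yrs.
DV01 ≈ 2.57560 × 1,989.7175 × 0.0001 = 0.512471.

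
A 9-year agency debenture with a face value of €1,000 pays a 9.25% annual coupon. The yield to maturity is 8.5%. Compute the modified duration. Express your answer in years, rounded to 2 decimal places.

6.03 years

Periodic yield y = 0.085. First find Macaulay duration:
  t   CF        PV=CF/(1+0.085)^t    t·PV
  1        92.50        85.2535        85.2535
  2        92.50        78.5746       157.1492
  3        92.50        72.4190       217.2570
  4        92.50        66.7456       266.9825
  5        92.50        61.5167       307.5835
  6        92.50        56.6974       340.1845
  7        92.50        52.2557       365.7898
  8        92.50        48.1619       385.2954
  9     1,092.50       524.2685     4,718.4169
  Σ                  1,045.8930     6,843.9123
P = 1,045.8930; Macaulay duration = 6,843.9123 / 1,045.8930 = 6.54361 years.
Modified duration = D_Mac / (1 + y) = 6.54361 / 1.085 = 6.03097 years.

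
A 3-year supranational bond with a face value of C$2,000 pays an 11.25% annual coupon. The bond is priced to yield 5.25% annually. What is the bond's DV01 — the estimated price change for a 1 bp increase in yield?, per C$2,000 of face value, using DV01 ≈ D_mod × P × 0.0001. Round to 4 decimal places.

Periodic yield y = 0.0525.
  t   CF        PV=CF/(1+0.0525)^t    t·PV
  1       225.00       213.7767       213.7767
  2       225.00       203.1133       406.2266
  3     2,225.00     1,908.3749     5,725.1248
  Σ                  2,325.2649     6,345.1281
P = 2,325.2649; D_Mac = 2.72878 yrs; D_mod = 2.59266 yrs.
DV01 ≈ 2.59266 × 2,325.2649 × 0.0001 = 0.602863.

C$0.6029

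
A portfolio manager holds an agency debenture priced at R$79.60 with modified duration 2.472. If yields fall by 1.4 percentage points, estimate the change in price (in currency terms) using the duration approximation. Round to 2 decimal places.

Duration approximation: ΔP/P ≈ -D_mod · Δy = -2.472 × (-0.014) = +0.034608.
ΔP ≈ 79.60 × (+0.034608) = +2.7547968.

+R$2.75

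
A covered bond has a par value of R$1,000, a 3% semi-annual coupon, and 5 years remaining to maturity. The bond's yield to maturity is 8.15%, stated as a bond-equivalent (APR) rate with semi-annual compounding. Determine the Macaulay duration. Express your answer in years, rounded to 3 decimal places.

Periodic yield y = 0.04075. Discount each cash flow and weight by its period:
  t   CF        PV=CF/(1+0.04075)^t    t·PV
  1        15.00        14.4127        14.4127
  2        15.00        13.8484        27.6967
  3        15.00        13.3061        39.9184
  4        15.00        12.7851        51.1406
  5        15.00        12.2845        61.4227
  6        15.00        11.8036        70.8213
  7        15.00        11.3414        79.3897
  8        15.00        10.8973        87.1786
  9        15.00        10.4706        94.2358
  10    1,015.00       680.7723     6,807.7225
  Σ                    791.9220     7,333.9391
Price P = Σ PV = 791.9220.
Macaulay duration = Σ(t·PV) / P = 7,333.9391 / 791.9220 = 9.26094 half-year periods.
In years: 9.26094 / 2 = 4.63047 years.

4.630 years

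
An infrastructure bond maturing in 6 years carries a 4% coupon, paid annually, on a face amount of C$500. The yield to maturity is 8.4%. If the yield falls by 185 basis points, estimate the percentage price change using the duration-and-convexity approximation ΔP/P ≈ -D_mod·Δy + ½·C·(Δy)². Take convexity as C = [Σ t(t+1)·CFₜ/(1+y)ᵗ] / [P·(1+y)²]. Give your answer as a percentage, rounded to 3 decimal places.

With y = 0.084:
  t   CF        PV=CF/(1+0.084)^t    t·PV        t(t+1)·PV
  1        20.00        18.4502        18.4502          36.9004
  2        20.00        17.0205        34.0409         102.1228
  3        20.00        15.7015        47.1046         188.4184
  4        20.00        14.4848        57.9392         289.6962
  5        20.00        13.3624        66.8119         400.8712
  6       520.00       320.4997     1,922.9983      13,460.9881
  Σ                    399.5191     2,147.3451      14,478.9971
P = 399.5191; D_Mac = 5.37482 yrs; D_mod = 4.95833 yrs; C = 30.84199.
Duration effect: -4.95833 × (-0.0185) = +0.091729
Convexity effect: 0.5 × 30.84199 × (-0.0185)² = +0.0052778
ΔP/P ≈ +0.091729 + 0.0052778 = +0.097007 = +9.7007%.

+9.701%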